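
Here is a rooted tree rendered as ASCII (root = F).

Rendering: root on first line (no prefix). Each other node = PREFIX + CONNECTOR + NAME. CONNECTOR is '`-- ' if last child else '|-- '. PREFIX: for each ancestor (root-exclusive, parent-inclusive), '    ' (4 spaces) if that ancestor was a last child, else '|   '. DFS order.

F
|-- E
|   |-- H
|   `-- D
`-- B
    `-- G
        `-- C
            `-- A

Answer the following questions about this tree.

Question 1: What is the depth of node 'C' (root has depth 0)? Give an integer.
Path from root to C: F -> B -> G -> C
Depth = number of edges = 3

Answer: 3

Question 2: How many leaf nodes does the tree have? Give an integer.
Leaves (nodes with no children): A, D, H

Answer: 3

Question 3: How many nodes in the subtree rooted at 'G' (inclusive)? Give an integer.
Subtree rooted at G contains: A, C, G
Count = 3

Answer: 3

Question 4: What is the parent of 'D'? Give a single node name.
Answer: E

Derivation:
Scan adjacency: D appears as child of E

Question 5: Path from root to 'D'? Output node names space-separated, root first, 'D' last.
Answer: F E D

Derivation:
Walk down from root: F -> E -> D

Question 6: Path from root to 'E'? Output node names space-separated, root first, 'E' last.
Walk down from root: F -> E

Answer: F E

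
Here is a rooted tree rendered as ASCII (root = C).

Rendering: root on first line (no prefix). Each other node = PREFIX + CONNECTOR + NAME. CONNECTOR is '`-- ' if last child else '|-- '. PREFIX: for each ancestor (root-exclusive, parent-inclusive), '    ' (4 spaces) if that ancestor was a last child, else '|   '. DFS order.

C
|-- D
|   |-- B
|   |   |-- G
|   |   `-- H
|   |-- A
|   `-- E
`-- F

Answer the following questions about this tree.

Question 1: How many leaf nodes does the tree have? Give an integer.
Answer: 5

Derivation:
Leaves (nodes with no children): A, E, F, G, H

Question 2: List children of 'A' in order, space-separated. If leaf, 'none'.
Node A's children (from adjacency): (leaf)

Answer: none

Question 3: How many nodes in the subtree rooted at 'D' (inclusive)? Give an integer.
Answer: 6

Derivation:
Subtree rooted at D contains: A, B, D, E, G, H
Count = 6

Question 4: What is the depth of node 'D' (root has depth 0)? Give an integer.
Answer: 1

Derivation:
Path from root to D: C -> D
Depth = number of edges = 1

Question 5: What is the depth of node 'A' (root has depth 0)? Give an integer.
Path from root to A: C -> D -> A
Depth = number of edges = 2

Answer: 2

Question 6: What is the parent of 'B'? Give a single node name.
Answer: D

Derivation:
Scan adjacency: B appears as child of D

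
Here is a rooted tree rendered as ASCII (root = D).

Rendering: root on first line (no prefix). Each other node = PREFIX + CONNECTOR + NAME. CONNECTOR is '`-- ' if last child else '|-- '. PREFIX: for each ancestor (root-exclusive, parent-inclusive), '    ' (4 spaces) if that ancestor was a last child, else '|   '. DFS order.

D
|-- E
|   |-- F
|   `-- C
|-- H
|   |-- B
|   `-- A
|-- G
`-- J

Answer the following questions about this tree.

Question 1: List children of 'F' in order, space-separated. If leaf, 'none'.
Answer: none

Derivation:
Node F's children (from adjacency): (leaf)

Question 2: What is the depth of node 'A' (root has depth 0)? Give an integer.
Answer: 2

Derivation:
Path from root to A: D -> H -> A
Depth = number of edges = 2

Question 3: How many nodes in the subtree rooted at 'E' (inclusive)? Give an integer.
Answer: 3

Derivation:
Subtree rooted at E contains: C, E, F
Count = 3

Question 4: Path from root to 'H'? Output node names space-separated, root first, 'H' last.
Answer: D H

Derivation:
Walk down from root: D -> H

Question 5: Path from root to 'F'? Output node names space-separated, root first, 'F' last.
Walk down from root: D -> E -> F

Answer: D E F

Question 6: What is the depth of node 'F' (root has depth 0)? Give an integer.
Path from root to F: D -> E -> F
Depth = number of edges = 2

Answer: 2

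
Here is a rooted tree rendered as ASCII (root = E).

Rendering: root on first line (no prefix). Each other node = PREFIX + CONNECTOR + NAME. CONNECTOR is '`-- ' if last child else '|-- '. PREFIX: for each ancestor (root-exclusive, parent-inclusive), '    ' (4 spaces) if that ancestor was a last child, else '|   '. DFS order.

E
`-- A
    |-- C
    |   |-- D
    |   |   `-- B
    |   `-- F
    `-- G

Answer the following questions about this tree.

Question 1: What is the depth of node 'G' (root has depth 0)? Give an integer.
Path from root to G: E -> A -> G
Depth = number of edges = 2

Answer: 2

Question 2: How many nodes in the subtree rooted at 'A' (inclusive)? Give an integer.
Answer: 6

Derivation:
Subtree rooted at A contains: A, B, C, D, F, G
Count = 6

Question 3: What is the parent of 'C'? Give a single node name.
Scan adjacency: C appears as child of A

Answer: A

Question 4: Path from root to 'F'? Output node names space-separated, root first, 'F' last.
Answer: E A C F

Derivation:
Walk down from root: E -> A -> C -> F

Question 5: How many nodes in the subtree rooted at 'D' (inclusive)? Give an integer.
Subtree rooted at D contains: B, D
Count = 2

Answer: 2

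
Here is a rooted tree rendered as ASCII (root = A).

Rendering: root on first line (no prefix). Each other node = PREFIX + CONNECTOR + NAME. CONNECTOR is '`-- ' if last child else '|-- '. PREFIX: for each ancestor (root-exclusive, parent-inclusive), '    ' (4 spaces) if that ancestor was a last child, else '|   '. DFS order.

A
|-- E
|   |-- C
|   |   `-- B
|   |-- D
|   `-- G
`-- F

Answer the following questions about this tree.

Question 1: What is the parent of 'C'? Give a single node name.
Answer: E

Derivation:
Scan adjacency: C appears as child of E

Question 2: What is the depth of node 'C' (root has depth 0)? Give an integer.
Path from root to C: A -> E -> C
Depth = number of edges = 2

Answer: 2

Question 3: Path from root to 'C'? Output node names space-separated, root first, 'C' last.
Walk down from root: A -> E -> C

Answer: A E C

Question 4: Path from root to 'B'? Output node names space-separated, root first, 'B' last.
Walk down from root: A -> E -> C -> B

Answer: A E C B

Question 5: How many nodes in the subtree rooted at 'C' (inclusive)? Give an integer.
Answer: 2

Derivation:
Subtree rooted at C contains: B, C
Count = 2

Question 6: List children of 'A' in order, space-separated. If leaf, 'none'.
Answer: E F

Derivation:
Node A's children (from adjacency): E, F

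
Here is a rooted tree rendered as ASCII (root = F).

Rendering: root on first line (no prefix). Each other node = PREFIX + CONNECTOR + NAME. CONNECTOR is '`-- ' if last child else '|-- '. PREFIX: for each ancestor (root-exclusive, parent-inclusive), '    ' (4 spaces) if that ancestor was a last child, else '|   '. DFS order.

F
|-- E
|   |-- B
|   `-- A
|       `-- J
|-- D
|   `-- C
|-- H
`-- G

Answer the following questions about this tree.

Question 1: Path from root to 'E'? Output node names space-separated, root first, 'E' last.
Answer: F E

Derivation:
Walk down from root: F -> E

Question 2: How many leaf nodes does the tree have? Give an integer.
Leaves (nodes with no children): B, C, G, H, J

Answer: 5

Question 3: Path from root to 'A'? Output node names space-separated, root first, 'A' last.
Walk down from root: F -> E -> A

Answer: F E A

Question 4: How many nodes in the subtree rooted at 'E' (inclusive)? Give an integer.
Subtree rooted at E contains: A, B, E, J
Count = 4

Answer: 4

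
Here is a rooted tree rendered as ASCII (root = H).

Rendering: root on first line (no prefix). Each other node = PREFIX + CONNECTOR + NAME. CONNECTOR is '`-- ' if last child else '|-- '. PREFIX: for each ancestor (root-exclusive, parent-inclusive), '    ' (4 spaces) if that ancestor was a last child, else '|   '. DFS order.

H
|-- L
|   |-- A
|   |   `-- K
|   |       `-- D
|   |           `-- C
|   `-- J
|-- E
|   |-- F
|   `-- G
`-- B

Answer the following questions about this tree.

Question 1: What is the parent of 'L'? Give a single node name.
Scan adjacency: L appears as child of H

Answer: H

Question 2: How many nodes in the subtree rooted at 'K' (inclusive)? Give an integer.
Answer: 3

Derivation:
Subtree rooted at K contains: C, D, K
Count = 3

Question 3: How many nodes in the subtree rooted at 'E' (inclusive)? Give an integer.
Subtree rooted at E contains: E, F, G
Count = 3

Answer: 3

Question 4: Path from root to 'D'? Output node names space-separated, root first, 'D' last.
Walk down from root: H -> L -> A -> K -> D

Answer: H L A K D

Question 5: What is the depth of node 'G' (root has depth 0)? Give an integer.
Answer: 2

Derivation:
Path from root to G: H -> E -> G
Depth = number of edges = 2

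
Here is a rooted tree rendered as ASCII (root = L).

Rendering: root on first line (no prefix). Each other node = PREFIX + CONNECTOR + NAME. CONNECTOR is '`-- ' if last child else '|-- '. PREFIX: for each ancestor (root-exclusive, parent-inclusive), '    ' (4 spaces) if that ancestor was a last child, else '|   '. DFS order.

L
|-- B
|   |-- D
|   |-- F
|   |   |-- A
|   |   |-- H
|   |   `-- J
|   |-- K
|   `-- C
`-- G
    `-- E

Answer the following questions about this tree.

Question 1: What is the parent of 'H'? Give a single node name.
Answer: F

Derivation:
Scan adjacency: H appears as child of F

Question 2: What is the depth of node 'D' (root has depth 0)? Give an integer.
Answer: 2

Derivation:
Path from root to D: L -> B -> D
Depth = number of edges = 2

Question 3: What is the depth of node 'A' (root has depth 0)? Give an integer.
Answer: 3

Derivation:
Path from root to A: L -> B -> F -> A
Depth = number of edges = 3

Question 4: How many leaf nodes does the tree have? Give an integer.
Answer: 7

Derivation:
Leaves (nodes with no children): A, C, D, E, H, J, K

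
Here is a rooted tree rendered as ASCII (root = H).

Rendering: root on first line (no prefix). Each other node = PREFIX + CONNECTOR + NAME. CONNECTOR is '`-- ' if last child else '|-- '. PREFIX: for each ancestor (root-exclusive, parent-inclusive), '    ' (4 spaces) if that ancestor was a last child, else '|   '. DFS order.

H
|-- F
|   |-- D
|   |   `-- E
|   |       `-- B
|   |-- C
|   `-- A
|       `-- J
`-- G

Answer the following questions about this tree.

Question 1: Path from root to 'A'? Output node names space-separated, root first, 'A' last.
Answer: H F A

Derivation:
Walk down from root: H -> F -> A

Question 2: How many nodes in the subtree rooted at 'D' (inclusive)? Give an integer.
Answer: 3

Derivation:
Subtree rooted at D contains: B, D, E
Count = 3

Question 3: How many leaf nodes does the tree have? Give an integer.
Leaves (nodes with no children): B, C, G, J

Answer: 4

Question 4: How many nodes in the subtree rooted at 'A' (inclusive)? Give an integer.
Subtree rooted at A contains: A, J
Count = 2

Answer: 2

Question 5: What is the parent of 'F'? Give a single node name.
Answer: H

Derivation:
Scan adjacency: F appears as child of H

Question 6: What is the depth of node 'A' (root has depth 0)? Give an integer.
Answer: 2

Derivation:
Path from root to A: H -> F -> A
Depth = number of edges = 2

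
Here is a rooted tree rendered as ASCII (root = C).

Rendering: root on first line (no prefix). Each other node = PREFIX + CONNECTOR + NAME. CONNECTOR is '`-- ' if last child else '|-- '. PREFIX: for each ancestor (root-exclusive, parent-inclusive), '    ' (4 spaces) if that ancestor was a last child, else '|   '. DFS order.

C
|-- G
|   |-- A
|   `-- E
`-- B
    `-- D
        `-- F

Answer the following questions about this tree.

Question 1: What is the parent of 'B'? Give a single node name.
Scan adjacency: B appears as child of C

Answer: C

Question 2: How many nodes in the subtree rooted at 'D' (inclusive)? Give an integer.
Subtree rooted at D contains: D, F
Count = 2

Answer: 2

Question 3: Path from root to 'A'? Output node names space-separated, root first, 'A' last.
Walk down from root: C -> G -> A

Answer: C G A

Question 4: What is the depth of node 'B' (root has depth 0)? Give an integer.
Answer: 1

Derivation:
Path from root to B: C -> B
Depth = number of edges = 1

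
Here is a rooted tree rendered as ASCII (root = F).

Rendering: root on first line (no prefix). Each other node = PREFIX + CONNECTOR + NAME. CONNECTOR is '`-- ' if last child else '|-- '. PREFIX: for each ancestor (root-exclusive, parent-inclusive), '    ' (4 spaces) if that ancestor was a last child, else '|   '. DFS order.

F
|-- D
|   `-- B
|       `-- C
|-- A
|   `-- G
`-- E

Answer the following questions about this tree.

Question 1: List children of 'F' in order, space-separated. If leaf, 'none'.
Answer: D A E

Derivation:
Node F's children (from adjacency): D, A, E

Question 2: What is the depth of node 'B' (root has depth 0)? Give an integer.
Path from root to B: F -> D -> B
Depth = number of edges = 2

Answer: 2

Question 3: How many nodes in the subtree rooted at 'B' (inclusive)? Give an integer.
Subtree rooted at B contains: B, C
Count = 2

Answer: 2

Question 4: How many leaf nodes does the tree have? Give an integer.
Answer: 3

Derivation:
Leaves (nodes with no children): C, E, G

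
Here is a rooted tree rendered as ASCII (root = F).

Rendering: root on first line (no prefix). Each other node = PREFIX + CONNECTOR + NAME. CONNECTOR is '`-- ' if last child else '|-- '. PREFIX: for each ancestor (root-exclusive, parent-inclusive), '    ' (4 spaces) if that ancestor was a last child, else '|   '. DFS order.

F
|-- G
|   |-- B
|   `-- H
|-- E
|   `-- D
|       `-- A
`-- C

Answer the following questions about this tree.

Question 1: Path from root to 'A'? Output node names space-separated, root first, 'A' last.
Answer: F E D A

Derivation:
Walk down from root: F -> E -> D -> A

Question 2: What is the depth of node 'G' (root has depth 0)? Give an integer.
Path from root to G: F -> G
Depth = number of edges = 1

Answer: 1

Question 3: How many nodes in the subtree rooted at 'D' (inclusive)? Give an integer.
Subtree rooted at D contains: A, D
Count = 2

Answer: 2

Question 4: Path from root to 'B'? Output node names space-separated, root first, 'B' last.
Walk down from root: F -> G -> B

Answer: F G B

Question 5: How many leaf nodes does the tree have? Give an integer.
Leaves (nodes with no children): A, B, C, H

Answer: 4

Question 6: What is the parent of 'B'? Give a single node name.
Scan adjacency: B appears as child of G

Answer: G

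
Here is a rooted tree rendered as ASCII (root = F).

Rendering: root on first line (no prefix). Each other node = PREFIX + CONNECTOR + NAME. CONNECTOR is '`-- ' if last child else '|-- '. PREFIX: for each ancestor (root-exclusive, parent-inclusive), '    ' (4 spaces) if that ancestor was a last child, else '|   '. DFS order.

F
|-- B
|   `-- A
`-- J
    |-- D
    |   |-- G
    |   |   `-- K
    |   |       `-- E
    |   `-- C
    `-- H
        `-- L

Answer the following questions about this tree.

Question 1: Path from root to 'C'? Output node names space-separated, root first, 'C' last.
Answer: F J D C

Derivation:
Walk down from root: F -> J -> D -> C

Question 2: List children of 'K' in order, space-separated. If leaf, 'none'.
Node K's children (from adjacency): E

Answer: E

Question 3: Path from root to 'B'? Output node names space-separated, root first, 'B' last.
Answer: F B

Derivation:
Walk down from root: F -> B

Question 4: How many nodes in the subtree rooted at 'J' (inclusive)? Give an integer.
Answer: 8

Derivation:
Subtree rooted at J contains: C, D, E, G, H, J, K, L
Count = 8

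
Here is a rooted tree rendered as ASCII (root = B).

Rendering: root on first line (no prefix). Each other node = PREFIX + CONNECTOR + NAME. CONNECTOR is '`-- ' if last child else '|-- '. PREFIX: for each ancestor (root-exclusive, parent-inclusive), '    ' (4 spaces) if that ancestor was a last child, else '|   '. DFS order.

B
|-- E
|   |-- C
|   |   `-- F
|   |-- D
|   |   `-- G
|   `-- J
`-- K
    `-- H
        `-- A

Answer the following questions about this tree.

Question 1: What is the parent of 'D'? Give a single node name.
Answer: E

Derivation:
Scan adjacency: D appears as child of E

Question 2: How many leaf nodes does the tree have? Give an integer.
Answer: 4

Derivation:
Leaves (nodes with no children): A, F, G, J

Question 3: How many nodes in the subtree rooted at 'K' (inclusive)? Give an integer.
Answer: 3

Derivation:
Subtree rooted at K contains: A, H, K
Count = 3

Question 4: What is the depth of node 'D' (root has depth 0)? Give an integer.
Answer: 2

Derivation:
Path from root to D: B -> E -> D
Depth = number of edges = 2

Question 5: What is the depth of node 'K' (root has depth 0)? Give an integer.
Path from root to K: B -> K
Depth = number of edges = 1

Answer: 1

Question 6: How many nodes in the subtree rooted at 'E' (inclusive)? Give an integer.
Subtree rooted at E contains: C, D, E, F, G, J
Count = 6

Answer: 6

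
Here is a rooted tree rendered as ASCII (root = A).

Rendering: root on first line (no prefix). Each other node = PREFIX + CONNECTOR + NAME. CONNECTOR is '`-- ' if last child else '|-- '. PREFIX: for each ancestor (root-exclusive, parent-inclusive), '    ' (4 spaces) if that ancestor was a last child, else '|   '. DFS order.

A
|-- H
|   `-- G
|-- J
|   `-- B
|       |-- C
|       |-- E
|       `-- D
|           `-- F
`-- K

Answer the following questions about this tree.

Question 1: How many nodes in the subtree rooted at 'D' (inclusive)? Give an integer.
Answer: 2

Derivation:
Subtree rooted at D contains: D, F
Count = 2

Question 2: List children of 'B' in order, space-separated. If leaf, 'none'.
Answer: C E D

Derivation:
Node B's children (from adjacency): C, E, D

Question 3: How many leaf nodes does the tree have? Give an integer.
Leaves (nodes with no children): C, E, F, G, K

Answer: 5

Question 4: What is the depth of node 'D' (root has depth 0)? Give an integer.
Answer: 3

Derivation:
Path from root to D: A -> J -> B -> D
Depth = number of edges = 3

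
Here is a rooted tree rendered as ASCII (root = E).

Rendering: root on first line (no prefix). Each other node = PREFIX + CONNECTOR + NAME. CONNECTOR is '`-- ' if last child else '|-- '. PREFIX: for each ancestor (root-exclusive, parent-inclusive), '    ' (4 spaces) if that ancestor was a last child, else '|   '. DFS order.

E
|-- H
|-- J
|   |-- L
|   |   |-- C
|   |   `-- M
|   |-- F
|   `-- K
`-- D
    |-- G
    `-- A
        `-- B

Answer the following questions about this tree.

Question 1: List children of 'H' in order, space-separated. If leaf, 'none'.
Node H's children (from adjacency): (leaf)

Answer: none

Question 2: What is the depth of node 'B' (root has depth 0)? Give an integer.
Answer: 3

Derivation:
Path from root to B: E -> D -> A -> B
Depth = number of edges = 3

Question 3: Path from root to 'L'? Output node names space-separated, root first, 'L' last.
Walk down from root: E -> J -> L

Answer: E J L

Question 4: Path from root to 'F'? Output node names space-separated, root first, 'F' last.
Walk down from root: E -> J -> F

Answer: E J F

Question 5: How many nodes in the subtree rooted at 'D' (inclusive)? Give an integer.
Subtree rooted at D contains: A, B, D, G
Count = 4

Answer: 4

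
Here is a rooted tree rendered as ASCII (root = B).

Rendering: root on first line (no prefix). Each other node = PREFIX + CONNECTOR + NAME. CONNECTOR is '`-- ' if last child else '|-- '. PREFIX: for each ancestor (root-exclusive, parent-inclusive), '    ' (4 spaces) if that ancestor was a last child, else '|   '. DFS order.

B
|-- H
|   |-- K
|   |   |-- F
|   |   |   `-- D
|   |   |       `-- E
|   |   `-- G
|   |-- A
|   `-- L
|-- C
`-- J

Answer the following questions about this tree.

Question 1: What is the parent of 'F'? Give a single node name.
Answer: K

Derivation:
Scan adjacency: F appears as child of K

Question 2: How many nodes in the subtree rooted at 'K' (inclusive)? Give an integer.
Answer: 5

Derivation:
Subtree rooted at K contains: D, E, F, G, K
Count = 5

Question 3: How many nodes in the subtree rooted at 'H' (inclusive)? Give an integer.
Subtree rooted at H contains: A, D, E, F, G, H, K, L
Count = 8

Answer: 8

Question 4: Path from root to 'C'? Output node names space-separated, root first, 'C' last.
Answer: B C

Derivation:
Walk down from root: B -> C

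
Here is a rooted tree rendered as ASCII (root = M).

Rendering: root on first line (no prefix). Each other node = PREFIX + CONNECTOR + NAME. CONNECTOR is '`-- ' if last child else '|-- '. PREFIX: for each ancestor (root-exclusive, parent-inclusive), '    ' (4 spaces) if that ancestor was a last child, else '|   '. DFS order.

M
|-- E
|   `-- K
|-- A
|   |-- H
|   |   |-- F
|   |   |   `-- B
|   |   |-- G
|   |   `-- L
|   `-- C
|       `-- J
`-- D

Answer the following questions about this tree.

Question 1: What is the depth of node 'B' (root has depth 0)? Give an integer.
Answer: 4

Derivation:
Path from root to B: M -> A -> H -> F -> B
Depth = number of edges = 4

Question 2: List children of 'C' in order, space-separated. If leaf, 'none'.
Node C's children (from adjacency): J

Answer: J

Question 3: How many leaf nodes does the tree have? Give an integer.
Answer: 6

Derivation:
Leaves (nodes with no children): B, D, G, J, K, L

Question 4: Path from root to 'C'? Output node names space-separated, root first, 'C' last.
Walk down from root: M -> A -> C

Answer: M A C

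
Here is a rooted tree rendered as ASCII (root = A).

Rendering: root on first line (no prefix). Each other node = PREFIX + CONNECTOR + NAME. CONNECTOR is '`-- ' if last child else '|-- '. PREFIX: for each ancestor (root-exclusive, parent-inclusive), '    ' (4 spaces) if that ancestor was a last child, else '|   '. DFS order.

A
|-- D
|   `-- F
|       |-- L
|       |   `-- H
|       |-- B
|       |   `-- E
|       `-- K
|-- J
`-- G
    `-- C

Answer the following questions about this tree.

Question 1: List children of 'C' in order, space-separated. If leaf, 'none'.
Answer: none

Derivation:
Node C's children (from adjacency): (leaf)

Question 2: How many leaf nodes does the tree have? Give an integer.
Leaves (nodes with no children): C, E, H, J, K

Answer: 5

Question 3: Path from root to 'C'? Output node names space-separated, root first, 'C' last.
Answer: A G C

Derivation:
Walk down from root: A -> G -> C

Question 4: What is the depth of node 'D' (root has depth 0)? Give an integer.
Answer: 1

Derivation:
Path from root to D: A -> D
Depth = number of edges = 1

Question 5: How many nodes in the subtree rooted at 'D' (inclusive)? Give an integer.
Subtree rooted at D contains: B, D, E, F, H, K, L
Count = 7

Answer: 7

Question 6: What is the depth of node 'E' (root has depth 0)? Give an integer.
Path from root to E: A -> D -> F -> B -> E
Depth = number of edges = 4

Answer: 4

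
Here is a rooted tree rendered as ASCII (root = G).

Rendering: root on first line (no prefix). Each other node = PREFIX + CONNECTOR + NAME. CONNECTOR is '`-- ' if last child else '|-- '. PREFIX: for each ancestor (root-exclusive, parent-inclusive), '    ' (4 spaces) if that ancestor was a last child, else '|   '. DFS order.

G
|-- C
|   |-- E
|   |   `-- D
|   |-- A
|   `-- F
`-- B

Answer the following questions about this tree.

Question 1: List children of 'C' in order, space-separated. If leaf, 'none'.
Answer: E A F

Derivation:
Node C's children (from adjacency): E, A, F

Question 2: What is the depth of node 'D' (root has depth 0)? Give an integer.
Answer: 3

Derivation:
Path from root to D: G -> C -> E -> D
Depth = number of edges = 3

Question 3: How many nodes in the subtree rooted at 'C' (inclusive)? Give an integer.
Subtree rooted at C contains: A, C, D, E, F
Count = 5

Answer: 5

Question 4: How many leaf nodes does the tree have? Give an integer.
Leaves (nodes with no children): A, B, D, F

Answer: 4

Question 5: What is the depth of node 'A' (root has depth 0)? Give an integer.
Answer: 2

Derivation:
Path from root to A: G -> C -> A
Depth = number of edges = 2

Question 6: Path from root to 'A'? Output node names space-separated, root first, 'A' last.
Walk down from root: G -> C -> A

Answer: G C A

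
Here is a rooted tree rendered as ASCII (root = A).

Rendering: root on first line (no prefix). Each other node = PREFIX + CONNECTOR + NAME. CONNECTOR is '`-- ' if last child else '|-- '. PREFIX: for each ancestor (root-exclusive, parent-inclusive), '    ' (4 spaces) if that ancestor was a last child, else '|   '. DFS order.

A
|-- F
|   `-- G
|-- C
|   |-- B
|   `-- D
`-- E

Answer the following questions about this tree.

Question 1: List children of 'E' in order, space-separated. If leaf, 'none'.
Answer: none

Derivation:
Node E's children (from adjacency): (leaf)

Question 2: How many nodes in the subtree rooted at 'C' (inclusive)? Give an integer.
Answer: 3

Derivation:
Subtree rooted at C contains: B, C, D
Count = 3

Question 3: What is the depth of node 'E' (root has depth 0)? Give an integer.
Path from root to E: A -> E
Depth = number of edges = 1

Answer: 1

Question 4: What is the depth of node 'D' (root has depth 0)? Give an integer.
Path from root to D: A -> C -> D
Depth = number of edges = 2

Answer: 2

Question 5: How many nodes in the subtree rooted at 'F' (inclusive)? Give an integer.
Subtree rooted at F contains: F, G
Count = 2

Answer: 2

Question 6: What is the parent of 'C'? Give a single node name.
Answer: A

Derivation:
Scan adjacency: C appears as child of A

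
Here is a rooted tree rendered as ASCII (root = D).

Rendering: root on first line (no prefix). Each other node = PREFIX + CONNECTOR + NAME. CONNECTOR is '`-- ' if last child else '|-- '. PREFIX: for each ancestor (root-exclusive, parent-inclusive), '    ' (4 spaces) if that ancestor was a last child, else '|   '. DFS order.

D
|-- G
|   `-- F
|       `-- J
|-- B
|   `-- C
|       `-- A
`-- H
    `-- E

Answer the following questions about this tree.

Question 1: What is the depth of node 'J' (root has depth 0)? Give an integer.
Path from root to J: D -> G -> F -> J
Depth = number of edges = 3

Answer: 3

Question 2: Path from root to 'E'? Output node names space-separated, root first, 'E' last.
Walk down from root: D -> H -> E

Answer: D H E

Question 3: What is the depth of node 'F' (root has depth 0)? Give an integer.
Path from root to F: D -> G -> F
Depth = number of edges = 2

Answer: 2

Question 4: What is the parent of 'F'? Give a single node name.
Answer: G

Derivation:
Scan adjacency: F appears as child of G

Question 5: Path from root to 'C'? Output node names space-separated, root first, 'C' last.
Answer: D B C

Derivation:
Walk down from root: D -> B -> C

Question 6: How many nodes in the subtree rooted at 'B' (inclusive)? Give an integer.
Answer: 3

Derivation:
Subtree rooted at B contains: A, B, C
Count = 3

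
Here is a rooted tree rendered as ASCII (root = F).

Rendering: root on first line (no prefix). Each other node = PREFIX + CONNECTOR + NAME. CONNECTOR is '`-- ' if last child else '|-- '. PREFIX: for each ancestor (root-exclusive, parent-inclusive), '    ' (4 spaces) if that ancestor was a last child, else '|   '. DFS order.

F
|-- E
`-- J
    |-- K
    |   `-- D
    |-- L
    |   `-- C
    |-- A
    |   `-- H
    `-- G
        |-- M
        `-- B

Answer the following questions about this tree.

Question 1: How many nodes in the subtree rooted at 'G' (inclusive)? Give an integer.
Answer: 3

Derivation:
Subtree rooted at G contains: B, G, M
Count = 3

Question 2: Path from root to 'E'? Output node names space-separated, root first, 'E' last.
Answer: F E

Derivation:
Walk down from root: F -> E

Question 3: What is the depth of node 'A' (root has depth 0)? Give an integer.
Path from root to A: F -> J -> A
Depth = number of edges = 2

Answer: 2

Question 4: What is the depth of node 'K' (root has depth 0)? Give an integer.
Path from root to K: F -> J -> K
Depth = number of edges = 2

Answer: 2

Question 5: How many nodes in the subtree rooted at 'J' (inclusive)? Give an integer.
Subtree rooted at J contains: A, B, C, D, G, H, J, K, L, M
Count = 10

Answer: 10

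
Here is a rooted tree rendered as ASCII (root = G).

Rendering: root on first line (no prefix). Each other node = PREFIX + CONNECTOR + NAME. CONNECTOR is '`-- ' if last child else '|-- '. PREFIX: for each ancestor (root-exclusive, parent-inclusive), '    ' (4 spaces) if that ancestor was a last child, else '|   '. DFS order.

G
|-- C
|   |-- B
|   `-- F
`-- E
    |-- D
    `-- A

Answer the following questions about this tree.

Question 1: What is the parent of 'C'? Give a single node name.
Scan adjacency: C appears as child of G

Answer: G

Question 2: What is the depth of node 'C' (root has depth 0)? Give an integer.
Path from root to C: G -> C
Depth = number of edges = 1

Answer: 1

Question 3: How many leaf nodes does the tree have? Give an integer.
Leaves (nodes with no children): A, B, D, F

Answer: 4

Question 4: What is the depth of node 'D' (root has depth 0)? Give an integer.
Path from root to D: G -> E -> D
Depth = number of edges = 2

Answer: 2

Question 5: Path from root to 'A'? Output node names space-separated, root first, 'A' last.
Answer: G E A

Derivation:
Walk down from root: G -> E -> A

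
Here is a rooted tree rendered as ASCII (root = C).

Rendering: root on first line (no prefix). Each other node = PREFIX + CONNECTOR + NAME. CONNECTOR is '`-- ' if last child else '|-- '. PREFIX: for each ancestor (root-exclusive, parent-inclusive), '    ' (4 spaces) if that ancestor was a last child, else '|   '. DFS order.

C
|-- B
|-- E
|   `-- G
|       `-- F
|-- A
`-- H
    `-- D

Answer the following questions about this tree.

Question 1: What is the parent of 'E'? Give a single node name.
Scan adjacency: E appears as child of C

Answer: C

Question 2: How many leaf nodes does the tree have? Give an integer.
Leaves (nodes with no children): A, B, D, F

Answer: 4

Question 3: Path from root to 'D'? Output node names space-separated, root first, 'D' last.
Walk down from root: C -> H -> D

Answer: C H D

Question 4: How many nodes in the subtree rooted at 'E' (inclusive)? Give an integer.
Subtree rooted at E contains: E, F, G
Count = 3

Answer: 3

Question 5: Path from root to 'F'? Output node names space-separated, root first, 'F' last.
Walk down from root: C -> E -> G -> F

Answer: C E G F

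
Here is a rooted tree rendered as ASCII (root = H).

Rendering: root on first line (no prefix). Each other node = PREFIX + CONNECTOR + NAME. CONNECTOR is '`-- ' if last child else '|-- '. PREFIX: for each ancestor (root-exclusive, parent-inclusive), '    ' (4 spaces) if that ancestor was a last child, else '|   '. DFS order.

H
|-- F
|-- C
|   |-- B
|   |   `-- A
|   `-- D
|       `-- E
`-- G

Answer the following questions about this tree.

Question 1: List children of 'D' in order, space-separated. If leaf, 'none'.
Node D's children (from adjacency): E

Answer: E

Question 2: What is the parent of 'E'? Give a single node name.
Scan adjacency: E appears as child of D

Answer: D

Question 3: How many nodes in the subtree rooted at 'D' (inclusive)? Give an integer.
Subtree rooted at D contains: D, E
Count = 2

Answer: 2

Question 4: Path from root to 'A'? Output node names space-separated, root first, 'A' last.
Answer: H C B A

Derivation:
Walk down from root: H -> C -> B -> A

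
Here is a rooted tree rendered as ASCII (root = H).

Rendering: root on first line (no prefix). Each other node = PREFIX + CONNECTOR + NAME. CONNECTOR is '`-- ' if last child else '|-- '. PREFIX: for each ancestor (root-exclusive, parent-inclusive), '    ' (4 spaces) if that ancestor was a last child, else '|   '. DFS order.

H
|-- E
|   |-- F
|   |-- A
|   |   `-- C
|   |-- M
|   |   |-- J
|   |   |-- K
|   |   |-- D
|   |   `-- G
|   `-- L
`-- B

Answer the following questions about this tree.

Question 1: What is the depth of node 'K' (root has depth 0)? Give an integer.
Answer: 3

Derivation:
Path from root to K: H -> E -> M -> K
Depth = number of edges = 3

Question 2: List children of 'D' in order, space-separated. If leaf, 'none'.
Node D's children (from adjacency): (leaf)

Answer: none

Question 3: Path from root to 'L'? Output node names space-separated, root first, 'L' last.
Answer: H E L

Derivation:
Walk down from root: H -> E -> L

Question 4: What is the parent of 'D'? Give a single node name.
Answer: M

Derivation:
Scan adjacency: D appears as child of M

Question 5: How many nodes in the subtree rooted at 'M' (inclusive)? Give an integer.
Subtree rooted at M contains: D, G, J, K, M
Count = 5

Answer: 5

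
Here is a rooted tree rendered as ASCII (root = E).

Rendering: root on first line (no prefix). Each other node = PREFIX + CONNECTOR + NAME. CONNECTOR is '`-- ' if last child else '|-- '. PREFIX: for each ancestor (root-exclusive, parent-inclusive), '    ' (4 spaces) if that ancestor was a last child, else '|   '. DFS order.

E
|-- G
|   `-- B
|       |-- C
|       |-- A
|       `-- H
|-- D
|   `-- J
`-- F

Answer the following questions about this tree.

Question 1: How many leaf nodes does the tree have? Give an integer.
Answer: 5

Derivation:
Leaves (nodes with no children): A, C, F, H, J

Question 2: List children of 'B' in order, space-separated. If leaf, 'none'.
Node B's children (from adjacency): C, A, H

Answer: C A H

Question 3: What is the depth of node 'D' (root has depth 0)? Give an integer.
Path from root to D: E -> D
Depth = number of edges = 1

Answer: 1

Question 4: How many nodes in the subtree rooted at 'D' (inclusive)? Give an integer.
Subtree rooted at D contains: D, J
Count = 2

Answer: 2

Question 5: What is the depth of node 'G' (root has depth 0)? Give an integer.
Answer: 1

Derivation:
Path from root to G: E -> G
Depth = number of edges = 1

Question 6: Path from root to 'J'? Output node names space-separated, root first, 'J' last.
Answer: E D J

Derivation:
Walk down from root: E -> D -> J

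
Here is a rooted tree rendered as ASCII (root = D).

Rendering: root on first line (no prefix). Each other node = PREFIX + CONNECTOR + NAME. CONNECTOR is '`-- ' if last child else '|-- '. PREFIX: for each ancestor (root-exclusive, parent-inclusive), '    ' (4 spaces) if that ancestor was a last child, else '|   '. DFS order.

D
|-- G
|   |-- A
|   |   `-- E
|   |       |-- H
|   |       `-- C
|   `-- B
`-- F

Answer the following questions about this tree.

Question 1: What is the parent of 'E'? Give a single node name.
Scan adjacency: E appears as child of A

Answer: A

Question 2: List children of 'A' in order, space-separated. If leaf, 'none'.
Answer: E

Derivation:
Node A's children (from adjacency): E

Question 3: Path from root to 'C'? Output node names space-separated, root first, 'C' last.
Answer: D G A E C

Derivation:
Walk down from root: D -> G -> A -> E -> C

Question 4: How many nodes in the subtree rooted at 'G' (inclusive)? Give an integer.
Subtree rooted at G contains: A, B, C, E, G, H
Count = 6

Answer: 6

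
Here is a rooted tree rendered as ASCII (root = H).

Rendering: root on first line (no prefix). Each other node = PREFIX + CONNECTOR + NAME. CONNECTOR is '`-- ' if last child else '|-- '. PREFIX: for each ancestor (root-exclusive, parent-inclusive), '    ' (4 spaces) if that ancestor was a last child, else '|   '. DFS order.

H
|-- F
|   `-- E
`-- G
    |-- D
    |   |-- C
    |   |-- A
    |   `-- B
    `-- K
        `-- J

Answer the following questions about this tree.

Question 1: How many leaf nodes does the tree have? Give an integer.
Answer: 5

Derivation:
Leaves (nodes with no children): A, B, C, E, J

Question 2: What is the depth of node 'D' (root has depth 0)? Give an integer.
Path from root to D: H -> G -> D
Depth = number of edges = 2

Answer: 2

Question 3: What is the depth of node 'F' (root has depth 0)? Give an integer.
Answer: 1

Derivation:
Path from root to F: H -> F
Depth = number of edges = 1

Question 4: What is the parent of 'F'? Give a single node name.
Answer: H

Derivation:
Scan adjacency: F appears as child of H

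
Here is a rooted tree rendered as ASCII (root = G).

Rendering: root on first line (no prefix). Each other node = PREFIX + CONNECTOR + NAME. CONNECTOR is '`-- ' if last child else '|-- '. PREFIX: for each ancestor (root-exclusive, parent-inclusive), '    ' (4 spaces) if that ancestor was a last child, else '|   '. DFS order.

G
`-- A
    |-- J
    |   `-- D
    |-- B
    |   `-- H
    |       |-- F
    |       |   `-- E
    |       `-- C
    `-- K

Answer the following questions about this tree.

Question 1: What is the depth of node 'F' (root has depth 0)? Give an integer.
Answer: 4

Derivation:
Path from root to F: G -> A -> B -> H -> F
Depth = number of edges = 4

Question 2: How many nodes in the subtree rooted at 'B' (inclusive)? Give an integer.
Answer: 5

Derivation:
Subtree rooted at B contains: B, C, E, F, H
Count = 5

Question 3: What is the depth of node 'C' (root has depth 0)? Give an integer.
Answer: 4

Derivation:
Path from root to C: G -> A -> B -> H -> C
Depth = number of edges = 4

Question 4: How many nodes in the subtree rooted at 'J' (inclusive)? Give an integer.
Answer: 2

Derivation:
Subtree rooted at J contains: D, J
Count = 2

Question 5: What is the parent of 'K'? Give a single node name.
Scan adjacency: K appears as child of A

Answer: A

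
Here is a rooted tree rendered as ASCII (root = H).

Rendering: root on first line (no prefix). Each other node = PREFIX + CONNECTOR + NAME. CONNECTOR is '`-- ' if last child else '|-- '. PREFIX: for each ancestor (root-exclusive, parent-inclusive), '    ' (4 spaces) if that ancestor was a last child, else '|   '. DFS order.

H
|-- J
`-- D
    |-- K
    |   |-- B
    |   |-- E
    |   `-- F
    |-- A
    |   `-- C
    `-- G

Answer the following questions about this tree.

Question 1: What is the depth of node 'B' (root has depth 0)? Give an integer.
Path from root to B: H -> D -> K -> B
Depth = number of edges = 3

Answer: 3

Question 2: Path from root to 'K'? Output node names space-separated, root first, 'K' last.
Answer: H D K

Derivation:
Walk down from root: H -> D -> K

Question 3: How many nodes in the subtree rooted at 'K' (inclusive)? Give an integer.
Answer: 4

Derivation:
Subtree rooted at K contains: B, E, F, K
Count = 4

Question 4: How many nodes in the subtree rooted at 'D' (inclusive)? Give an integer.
Subtree rooted at D contains: A, B, C, D, E, F, G, K
Count = 8

Answer: 8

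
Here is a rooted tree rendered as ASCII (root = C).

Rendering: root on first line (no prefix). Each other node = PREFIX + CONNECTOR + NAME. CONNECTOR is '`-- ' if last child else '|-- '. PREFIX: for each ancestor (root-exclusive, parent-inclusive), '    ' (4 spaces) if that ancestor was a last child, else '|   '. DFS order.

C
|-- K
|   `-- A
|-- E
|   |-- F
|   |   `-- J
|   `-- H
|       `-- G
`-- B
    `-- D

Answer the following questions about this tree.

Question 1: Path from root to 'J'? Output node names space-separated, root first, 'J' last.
Walk down from root: C -> E -> F -> J

Answer: C E F J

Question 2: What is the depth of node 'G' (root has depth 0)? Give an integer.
Path from root to G: C -> E -> H -> G
Depth = number of edges = 3

Answer: 3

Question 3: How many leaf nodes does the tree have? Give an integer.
Answer: 4

Derivation:
Leaves (nodes with no children): A, D, G, J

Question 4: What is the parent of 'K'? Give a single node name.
Answer: C

Derivation:
Scan adjacency: K appears as child of C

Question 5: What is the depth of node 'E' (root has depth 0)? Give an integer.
Answer: 1

Derivation:
Path from root to E: C -> E
Depth = number of edges = 1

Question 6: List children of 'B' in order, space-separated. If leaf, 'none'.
Node B's children (from adjacency): D

Answer: D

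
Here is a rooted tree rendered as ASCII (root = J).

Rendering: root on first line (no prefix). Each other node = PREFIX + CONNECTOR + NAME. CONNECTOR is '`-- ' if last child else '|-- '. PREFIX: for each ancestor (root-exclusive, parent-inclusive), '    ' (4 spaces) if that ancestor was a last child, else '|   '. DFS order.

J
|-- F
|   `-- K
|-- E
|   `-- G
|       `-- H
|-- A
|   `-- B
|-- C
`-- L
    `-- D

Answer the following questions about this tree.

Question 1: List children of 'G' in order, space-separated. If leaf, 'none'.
Answer: H

Derivation:
Node G's children (from adjacency): H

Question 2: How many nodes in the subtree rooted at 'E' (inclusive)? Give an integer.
Answer: 3

Derivation:
Subtree rooted at E contains: E, G, H
Count = 3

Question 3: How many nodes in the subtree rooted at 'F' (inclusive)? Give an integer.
Answer: 2

Derivation:
Subtree rooted at F contains: F, K
Count = 2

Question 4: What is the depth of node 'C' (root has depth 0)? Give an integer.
Answer: 1

Derivation:
Path from root to C: J -> C
Depth = number of edges = 1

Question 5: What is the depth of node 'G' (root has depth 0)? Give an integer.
Path from root to G: J -> E -> G
Depth = number of edges = 2

Answer: 2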